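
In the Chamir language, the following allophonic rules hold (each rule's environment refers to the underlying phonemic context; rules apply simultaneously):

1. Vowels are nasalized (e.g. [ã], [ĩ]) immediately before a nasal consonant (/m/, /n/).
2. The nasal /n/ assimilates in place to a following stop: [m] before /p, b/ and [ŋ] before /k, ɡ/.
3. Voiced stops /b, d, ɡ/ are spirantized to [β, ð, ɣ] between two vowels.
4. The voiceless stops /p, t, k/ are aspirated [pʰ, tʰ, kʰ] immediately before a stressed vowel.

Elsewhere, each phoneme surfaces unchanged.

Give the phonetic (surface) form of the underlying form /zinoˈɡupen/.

[zĩnoˈɣupẽn]

/z/ stays [z].
/i/ (between /z/ and /n/) occurs before a nasal consonant → [ĩ] by rule 1.
/n/ (between /i/ and /o/) fails the environment for rule 2, so it stays [n].
/o/ (between /n/ and /ɡ/) fails the environment for rule 1, so it stays [o].
/ɡ/ (between /o/ and /u/) occurs between two vowels → [ɣ] by rule 3.
/u/ (between /ɡ/ and /p/) is in the target of rule 1 but the environment (before a nasal consonant) is not met → [u].
/p/ (between /u/ and /e/): rule 4 targets it, but not immediately before a stressed vowel → unchanged [p].
/e/ meets the environment for rule 1 (before a nasal consonant) → [ẽ].
/n/ (word-final) fails the environment for rule 2, so it stays [n].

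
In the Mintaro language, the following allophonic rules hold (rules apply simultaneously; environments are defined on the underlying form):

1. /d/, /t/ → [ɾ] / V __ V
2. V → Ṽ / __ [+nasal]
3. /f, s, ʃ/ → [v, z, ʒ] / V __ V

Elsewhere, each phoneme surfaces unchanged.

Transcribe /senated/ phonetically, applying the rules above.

/s/ (word-initial) fails the environment for rule 3, so it stays [s].
/e/ meets the environment for rule 2 (before a nasal consonant) → [ẽ].
/a/ (between /n/ and /t/) fails the environment for rule 2, so it stays [a].
/t/ (between /a/ and /e/): between two vowels, so rule 1 applies → [ɾ].
/e/ (between /t/ and /d/) is in the target of rule 2 but the environment (before a nasal consonant) is not met → [e].
/d/ — word-final; rule 1 does not apply here → [d].

[sẽnaɾed]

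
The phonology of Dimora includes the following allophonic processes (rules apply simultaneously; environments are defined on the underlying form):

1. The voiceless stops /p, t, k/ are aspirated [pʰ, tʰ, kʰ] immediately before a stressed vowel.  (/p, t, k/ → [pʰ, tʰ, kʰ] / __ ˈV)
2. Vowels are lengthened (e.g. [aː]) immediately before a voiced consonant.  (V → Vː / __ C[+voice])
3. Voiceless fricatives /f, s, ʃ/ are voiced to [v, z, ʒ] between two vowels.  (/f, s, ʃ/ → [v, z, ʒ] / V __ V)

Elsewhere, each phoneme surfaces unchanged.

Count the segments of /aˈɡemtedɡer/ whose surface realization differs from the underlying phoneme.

Segments that undergo a rule: /a/ → [aː] (rule 2); /e/ → [eː] (rule 2); /e/ → [eː] (rule 2); /e/ → [eː] (rule 2).
All other segments surface unchanged.

4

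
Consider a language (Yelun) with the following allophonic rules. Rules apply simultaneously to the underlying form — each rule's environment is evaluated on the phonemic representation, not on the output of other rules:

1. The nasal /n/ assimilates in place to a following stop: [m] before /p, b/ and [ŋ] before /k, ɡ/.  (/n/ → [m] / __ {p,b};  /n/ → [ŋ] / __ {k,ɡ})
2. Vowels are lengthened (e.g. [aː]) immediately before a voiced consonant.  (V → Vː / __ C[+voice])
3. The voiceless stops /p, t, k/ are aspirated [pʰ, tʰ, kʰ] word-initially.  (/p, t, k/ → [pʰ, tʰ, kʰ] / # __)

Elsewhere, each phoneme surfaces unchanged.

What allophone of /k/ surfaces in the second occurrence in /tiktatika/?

[k]

/k/ (between /i/ and /a/) fails the environment for rule 3, so it stays [k].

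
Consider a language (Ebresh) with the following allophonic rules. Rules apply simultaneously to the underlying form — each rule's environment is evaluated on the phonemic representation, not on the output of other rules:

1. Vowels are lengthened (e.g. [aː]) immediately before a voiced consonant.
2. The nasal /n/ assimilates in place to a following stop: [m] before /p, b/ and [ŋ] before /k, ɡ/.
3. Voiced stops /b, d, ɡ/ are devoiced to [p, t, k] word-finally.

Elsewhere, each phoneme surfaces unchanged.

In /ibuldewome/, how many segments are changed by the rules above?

4

Segments that undergo a rule: /i/ → [iː] (rule 1); /u/ → [uː] (rule 1); /e/ → [eː] (rule 1); /o/ → [oː] (rule 1).
All other segments surface unchanged.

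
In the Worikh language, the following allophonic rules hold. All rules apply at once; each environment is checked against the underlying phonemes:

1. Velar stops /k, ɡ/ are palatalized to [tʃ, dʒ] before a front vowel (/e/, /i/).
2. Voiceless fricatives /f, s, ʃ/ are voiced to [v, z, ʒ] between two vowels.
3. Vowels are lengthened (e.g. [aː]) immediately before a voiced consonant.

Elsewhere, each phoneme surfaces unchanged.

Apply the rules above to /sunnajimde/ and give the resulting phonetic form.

/s/ (word-initial) fails the environment for rule 2, so it stays [s].
Rule 3 applies to /u/ (between /s/ and /n/: before a voiced consonant) → [uː].
/n/ — not in any rule's target class → [n].
/n/ (between /n/ and /a/) is unaffected → [n].
/a/ — between /n/ and /j/, before a voiced consonant — surfaces as [aː] (rule 3).
/j/ — not in any rule's target class → [j].
/i/ (between /j/ and /m/): before a voiced consonant, so rule 3 applies → [iː].
/m/ (between /i/ and /d/): no rule targets it → [m].
/d/ (between /m/ and /e/): no rule targets it → [d].
/e/ (word-final) fails the environment for rule 3, so it stays [e].

[suːnnaːjiːmde]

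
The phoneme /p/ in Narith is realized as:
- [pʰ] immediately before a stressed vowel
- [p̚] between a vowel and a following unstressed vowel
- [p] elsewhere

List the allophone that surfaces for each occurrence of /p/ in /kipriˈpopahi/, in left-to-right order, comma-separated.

Occurrence 1 (position 3): no conditioning environment matches → elsewhere allophone [p].
Occurrence 2 (position 6): immediately before a stressed vowel → [pʰ].
Occurrence 3 (position 8): between a vowel and a following unstressed vowel → [p̚].

[p], [pʰ], [p̚]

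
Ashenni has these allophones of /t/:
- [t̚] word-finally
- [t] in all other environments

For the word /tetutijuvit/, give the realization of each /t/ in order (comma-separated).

[t], [t], [t], [t̚]

Occurrence 1 (position 1): no conditioning environment matches → elsewhere allophone [t].
Occurrence 2 (position 3): no conditioning environment matches → elsewhere allophone [t].
Occurrence 3 (position 5): no conditioning environment matches → elsewhere allophone [t].
Occurrence 4 (position 11): word-finally → [t̚].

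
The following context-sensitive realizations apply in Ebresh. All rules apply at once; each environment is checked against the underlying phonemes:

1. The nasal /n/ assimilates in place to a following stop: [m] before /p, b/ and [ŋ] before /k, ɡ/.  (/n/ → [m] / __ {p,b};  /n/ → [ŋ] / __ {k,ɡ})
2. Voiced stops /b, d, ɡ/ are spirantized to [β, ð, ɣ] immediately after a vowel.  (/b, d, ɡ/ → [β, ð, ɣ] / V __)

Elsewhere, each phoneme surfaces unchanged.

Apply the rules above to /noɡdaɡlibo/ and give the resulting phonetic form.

[noɣdaɣliβo]

/n/ (word-initial) fails the environment for rule 1, so it stays [n].
/o/ (between /n/ and /ɡ/) is unaffected → [o].
/ɡ/ (between /o/ and /d/): immediately after a vowel, so rule 2 applies → [ɣ].
/d/ (between /ɡ/ and /a/) fails the environment for rule 2, so it stays [d].
/a/ — not in any rule's target class → [a].
/ɡ/ — between /a/ and /l/, immediately after a vowel — surfaces as [ɣ] (rule 2).
/l/ stays [l].
/i/ (between /l/ and /b/): no rule targets it → [i].
/b/ meets the environment for rule 2 (immediately after a vowel) → [β].
/o/ (word-final) is unaffected → [o].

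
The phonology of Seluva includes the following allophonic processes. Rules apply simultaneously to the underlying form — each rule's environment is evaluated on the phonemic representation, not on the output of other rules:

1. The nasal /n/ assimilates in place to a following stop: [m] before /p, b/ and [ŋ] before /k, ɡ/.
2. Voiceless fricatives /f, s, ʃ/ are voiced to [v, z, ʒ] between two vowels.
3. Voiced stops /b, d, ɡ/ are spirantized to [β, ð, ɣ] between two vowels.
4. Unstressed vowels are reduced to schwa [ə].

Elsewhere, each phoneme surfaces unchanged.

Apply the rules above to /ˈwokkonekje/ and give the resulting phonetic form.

/w/ — not in any rule's target class → [w].
/o/ (between /w/ and /k/): rule 4 targets it, but not in an unstressed syllable → unchanged [o].
/k/ (between /o/ and /k/): no rule targets it → [k].
/k/ (between /k/ and /o/) is unaffected → [k].
/o/ (between /k/ and /n/) occurs in an unstressed syllable → [ə] by rule 4.
/n/ — between /o/ and /e/; rule 1 does not apply here → [n].
/e/ — between /n/ and /k/, in an unstressed syllable — surfaces as [ə] (rule 4).
/k/ stays [k].
/j/ — not in any rule's target class → [j].
Rule 4 applies to /e/ (word-final: in an unstressed syllable) → [ə].

[ˈwokkənəkjə]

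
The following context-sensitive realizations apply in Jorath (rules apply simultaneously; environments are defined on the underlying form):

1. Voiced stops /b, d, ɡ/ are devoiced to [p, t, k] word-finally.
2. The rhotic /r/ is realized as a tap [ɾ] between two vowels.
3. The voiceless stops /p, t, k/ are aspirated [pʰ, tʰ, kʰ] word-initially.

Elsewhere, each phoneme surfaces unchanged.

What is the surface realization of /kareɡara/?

[kʰaɾeɡaɾa]

/k/ meets the environment for rule 3 (word-initially) → [kʰ].
/a/ stays [a].
/r/ — between /a/ and /e/, between two vowels — surfaces as [ɾ] (rule 2).
/e/ stays [e].
/ɡ/ (between /e/ and /a/) fails the environment for rule 1, so it stays [ɡ].
/a/ (between /ɡ/ and /r/) is unaffected → [a].
/r/ (between /a/ and /a/) occurs between two vowels → [ɾ] by rule 2.
/a/ stays [a].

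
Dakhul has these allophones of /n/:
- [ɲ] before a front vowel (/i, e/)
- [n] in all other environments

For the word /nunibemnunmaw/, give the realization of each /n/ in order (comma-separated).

[n], [ɲ], [n], [n]

Occurrence 1 (position 1): no conditioning environment matches → elsewhere allophone [n].
Occurrence 2 (position 3): before a front vowel (/i, e/) → [ɲ].
Occurrence 3 (position 8): no conditioning environment matches → elsewhere allophone [n].
Occurrence 4 (position 10): no conditioning environment matches → elsewhere allophone [n].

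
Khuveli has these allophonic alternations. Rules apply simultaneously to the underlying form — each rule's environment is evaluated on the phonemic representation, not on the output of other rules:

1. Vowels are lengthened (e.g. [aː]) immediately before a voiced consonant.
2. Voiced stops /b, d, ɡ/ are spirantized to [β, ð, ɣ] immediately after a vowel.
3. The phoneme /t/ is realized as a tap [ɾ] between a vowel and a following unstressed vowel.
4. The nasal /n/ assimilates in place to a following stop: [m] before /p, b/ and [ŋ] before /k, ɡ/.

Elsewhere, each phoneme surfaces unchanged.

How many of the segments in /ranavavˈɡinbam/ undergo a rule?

6

Segments that undergo a rule: /a/ → [aː] (rule 1); /a/ → [aː] (rule 1); /a/ → [aː] (rule 1); /i/ → [iː] (rule 1); /n/ → [m] (rule 4); /a/ → [aː] (rule 1).
All other segments surface unchanged.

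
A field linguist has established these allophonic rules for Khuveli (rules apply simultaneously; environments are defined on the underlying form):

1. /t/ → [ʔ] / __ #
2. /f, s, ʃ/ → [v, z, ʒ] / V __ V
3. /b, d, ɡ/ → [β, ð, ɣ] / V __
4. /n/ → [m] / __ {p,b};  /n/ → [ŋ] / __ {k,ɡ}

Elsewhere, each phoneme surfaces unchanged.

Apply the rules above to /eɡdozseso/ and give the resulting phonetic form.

/e/ (word-initial) is unaffected → [e].
Rule 3 applies to /ɡ/ (between /e/ and /d/: immediately after a vowel) → [ɣ].
/d/ (between /ɡ/ and /o/) fails the environment for rule 3, so it stays [d].
/o/ (between /d/ and /z/): no rule targets it → [o].
/z/ (between /o/ and /s/): no rule targets it → [z].
/s/ (between /z/ and /e/): rule 2 targets it, but not between two vowels → unchanged [s].
/e/ — not in any rule's target class → [e].
/s/ meets the environment for rule 2 (between two vowels) → [z].
/o/ (word-final) is unaffected → [o].

[eɣdozsezo]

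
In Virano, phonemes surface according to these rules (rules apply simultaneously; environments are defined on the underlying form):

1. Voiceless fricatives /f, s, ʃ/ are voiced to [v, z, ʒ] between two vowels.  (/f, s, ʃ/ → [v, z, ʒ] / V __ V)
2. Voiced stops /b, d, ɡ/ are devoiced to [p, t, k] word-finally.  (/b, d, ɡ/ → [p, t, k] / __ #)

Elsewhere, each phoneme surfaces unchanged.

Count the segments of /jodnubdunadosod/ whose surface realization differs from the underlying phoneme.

Segments that undergo a rule: /s/ → [z] (rule 1); /d/ → [t] (rule 2).
All other segments surface unchanged.

2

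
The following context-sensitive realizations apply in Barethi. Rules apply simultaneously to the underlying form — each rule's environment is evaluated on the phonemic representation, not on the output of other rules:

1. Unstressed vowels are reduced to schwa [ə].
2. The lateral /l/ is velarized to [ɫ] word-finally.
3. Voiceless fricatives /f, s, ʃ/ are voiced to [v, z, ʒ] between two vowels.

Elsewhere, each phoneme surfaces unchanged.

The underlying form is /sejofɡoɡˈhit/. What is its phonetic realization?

/s/ (word-initial) is in the target of rule 3 but the environment (between two vowels) is not met → [s].
/e/ (between /s/ and /j/) occurs in an unstressed syllable → [ə] by rule 1.
/o/ (between /j/ and /f/) occurs in an unstressed syllable → [ə] by rule 1.
/f/ (between /o/ and /ɡ/) fails the environment for rule 3, so it stays [f].
/o/ meets the environment for rule 1 (in an unstressed syllable) → [ə].
/i/ — between /h/ and /t/; rule 1 does not apply here → [i].

[səjəfɡəɡˈhit]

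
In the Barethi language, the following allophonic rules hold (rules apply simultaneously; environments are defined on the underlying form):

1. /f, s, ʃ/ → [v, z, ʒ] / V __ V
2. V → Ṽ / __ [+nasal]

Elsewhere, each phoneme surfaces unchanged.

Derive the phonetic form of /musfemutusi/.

/m/ (word-initial) is unaffected → [m].
/u/ — between /m/ and /s/; rule 2 does not apply here → [u].
/s/ (between /u/ and /f/) is in the target of rule 1 but the environment (between two vowels) is not met → [s].
/f/ (between /s/ and /e/) is in the target of rule 1 but the environment (between two vowels) is not met → [f].
Rule 2 applies to /e/ (between /f/ and /m/: before a nasal consonant) → [ẽ].
/m/ (between /e/ and /u/) is unaffected → [m].
/u/ (between /m/ and /t/) fails the environment for rule 2, so it stays [u].
/t/ stays [t].
/u/ (between /t/ and /s/): rule 2 targets it, but not before a nasal consonant → unchanged [u].
/s/ (between /u/ and /i/): between two vowels, so rule 1 applies → [z].
/i/ (word-final): rule 2 targets it, but not before a nasal consonant → unchanged [i].

[musfẽmutuzi]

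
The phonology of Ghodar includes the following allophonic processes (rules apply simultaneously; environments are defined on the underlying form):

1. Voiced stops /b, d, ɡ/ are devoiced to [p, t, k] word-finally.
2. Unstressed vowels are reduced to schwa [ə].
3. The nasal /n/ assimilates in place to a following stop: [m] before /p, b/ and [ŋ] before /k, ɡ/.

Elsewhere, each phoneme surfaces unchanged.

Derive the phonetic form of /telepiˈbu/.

/t/ (word-initial) is unaffected → [t].
/e/ (between /t/ and /l/): in an unstressed syllable, so rule 2 applies → [ə].
/l/ (between /e/ and /e/): no rule targets it → [l].
/e/ — between /l/ and /p/, in an unstressed syllable — surfaces as [ə] (rule 2).
/p/ (between /e/ and /i/) is unaffected → [p].
/i/ (between /p/ and /b/) occurs in an unstressed syllable → [ə] by rule 2.
/b/ (between /i/ and /u/): rule 1 targets it, but not word-finally → unchanged [b].
/u/ — word-final; rule 2 does not apply here → [u].

[tələpəˈbu]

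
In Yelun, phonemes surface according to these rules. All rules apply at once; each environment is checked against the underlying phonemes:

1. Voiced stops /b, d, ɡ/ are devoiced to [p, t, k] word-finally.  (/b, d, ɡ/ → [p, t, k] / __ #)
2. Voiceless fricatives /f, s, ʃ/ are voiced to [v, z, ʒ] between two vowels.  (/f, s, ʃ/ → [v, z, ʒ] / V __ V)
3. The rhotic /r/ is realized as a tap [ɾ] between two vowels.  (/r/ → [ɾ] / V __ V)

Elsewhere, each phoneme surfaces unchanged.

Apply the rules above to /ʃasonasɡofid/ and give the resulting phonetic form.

[ʃazonasɡovit]

/ʃ/ — word-initial; rule 2 does not apply here → [ʃ].
/a/ stays [a].
Rule 2 applies to /s/ (between /a/ and /o/: between two vowels) → [z].
/o/ stays [o].
/n/ (between /o/ and /a/): no rule targets it → [n].
/a/ (between /n/ and /s/): no rule targets it → [a].
/s/ (between /a/ and /ɡ/) fails the environment for rule 2, so it stays [s].
/ɡ/ (between /s/ and /o/): rule 1 targets it, but not word-finally → unchanged [ɡ].
/o/ — not in any rule's target class → [o].
/f/ (between /o/ and /i/): between two vowels, so rule 2 applies → [v].
/i/ (between /f/ and /d/): no rule targets it → [i].
/d/ (word-final): word-finally, so rule 1 applies → [t].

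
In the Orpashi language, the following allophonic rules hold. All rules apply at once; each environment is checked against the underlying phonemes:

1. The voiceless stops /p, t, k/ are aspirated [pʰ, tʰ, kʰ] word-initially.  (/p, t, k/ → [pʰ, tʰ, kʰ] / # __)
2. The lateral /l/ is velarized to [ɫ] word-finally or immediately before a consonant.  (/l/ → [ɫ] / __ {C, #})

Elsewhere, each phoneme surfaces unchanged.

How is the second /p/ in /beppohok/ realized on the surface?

/p/ (between /p/ and /o/) fails the environment for rule 1, so it stays [p].

[p]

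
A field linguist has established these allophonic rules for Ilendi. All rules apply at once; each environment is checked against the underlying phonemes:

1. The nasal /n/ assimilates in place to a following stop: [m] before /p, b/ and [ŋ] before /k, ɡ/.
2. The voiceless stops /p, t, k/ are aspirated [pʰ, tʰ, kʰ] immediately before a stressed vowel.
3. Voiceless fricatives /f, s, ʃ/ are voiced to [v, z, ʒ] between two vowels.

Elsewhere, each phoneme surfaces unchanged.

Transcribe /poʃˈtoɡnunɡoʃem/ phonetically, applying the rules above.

/p/ (word-initial) fails the environment for rule 2, so it stays [p].
/ʃ/ (between /o/ and /t/) fails the environment for rule 3, so it stays [ʃ].
/t/ (between /ʃ/ and /o/): immediately before a stressed vowel, so rule 2 applies → [tʰ].
/n/ (between /ɡ/ and /u/) fails the environment for rule 1, so it stays [n].
/n/ (between /u/ and /ɡ/) occurs before a labial or velar stop → [ŋ] by rule 1.
/ʃ/ (between /o/ and /e/): between two vowels, so rule 3 applies → [ʒ].

[poʃˈtʰoɡnuŋɡoʒem]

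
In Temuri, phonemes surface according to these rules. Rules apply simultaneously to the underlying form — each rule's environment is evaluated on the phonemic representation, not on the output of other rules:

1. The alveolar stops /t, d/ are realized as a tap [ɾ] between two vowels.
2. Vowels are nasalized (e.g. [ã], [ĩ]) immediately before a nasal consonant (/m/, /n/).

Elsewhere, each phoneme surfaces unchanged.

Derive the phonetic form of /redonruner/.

[reɾõnrũner]

/e/ (between /r/ and /d/) is in the target of rule 2 but the environment (before a nasal consonant) is not met → [e].
/d/ meets the environment for rule 1 (between two vowels) → [ɾ].
/o/ — between /d/ and /n/, before a nasal consonant — surfaces as [õ] (rule 2).
/u/ (between /r/ and /n/) occurs before a nasal consonant → [ũ] by rule 2.
/e/ (between /n/ and /r/) fails the environment for rule 2, so it stays [e].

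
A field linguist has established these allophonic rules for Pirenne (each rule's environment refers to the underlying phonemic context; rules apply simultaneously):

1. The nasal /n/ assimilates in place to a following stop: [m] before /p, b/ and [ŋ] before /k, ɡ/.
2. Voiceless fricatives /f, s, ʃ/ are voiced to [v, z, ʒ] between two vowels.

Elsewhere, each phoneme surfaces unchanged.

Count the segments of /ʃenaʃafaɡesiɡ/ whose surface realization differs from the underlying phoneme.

3

Segments that undergo a rule: /ʃ/ → [ʒ] (rule 2); /f/ → [v] (rule 2); /s/ → [z] (rule 2).
All other segments surface unchanged.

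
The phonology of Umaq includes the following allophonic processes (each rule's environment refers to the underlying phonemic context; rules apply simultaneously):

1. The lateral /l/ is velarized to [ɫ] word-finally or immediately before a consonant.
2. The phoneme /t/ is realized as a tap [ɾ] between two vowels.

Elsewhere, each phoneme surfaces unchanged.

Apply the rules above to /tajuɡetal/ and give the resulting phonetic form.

[tajuɡeɾaɫ]

/t/ (word-initial): rule 2 targets it, but not between two vowels → unchanged [t].
/a/ stays [a].
/j/ (between /a/ and /u/) is unaffected → [j].
/u/ (between /j/ and /ɡ/) is unaffected → [u].
/ɡ/ (between /u/ and /e/) is unaffected → [ɡ].
/e/ (between /ɡ/ and /t/) is unaffected → [e].
/t/ (between /e/ and /a/): between two vowels, so rule 2 applies → [ɾ].
/a/ — not in any rule's target class → [a].
/l/ meets the environment for rule 1 (word-finally or immediately before a consonant) → [ɫ].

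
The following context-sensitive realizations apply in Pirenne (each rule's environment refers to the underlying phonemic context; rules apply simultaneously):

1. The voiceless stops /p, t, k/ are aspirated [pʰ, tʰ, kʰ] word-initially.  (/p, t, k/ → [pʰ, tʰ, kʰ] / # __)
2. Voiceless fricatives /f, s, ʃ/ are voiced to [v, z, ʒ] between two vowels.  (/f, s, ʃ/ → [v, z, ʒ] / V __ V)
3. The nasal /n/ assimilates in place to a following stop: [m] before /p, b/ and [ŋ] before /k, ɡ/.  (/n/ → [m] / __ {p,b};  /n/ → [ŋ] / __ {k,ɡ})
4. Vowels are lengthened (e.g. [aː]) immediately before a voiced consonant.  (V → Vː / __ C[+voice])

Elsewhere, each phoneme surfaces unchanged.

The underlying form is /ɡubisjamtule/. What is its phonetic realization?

[ɡuːbisjaːmtuːle]

/ɡ/ (word-initial) is unaffected → [ɡ].
/u/ meets the environment for rule 4 (before a voiced consonant) → [uː].
/b/ (between /u/ and /i/): no rule targets it → [b].
/i/ (between /b/ and /s/) fails the environment for rule 4, so it stays [i].
/s/ — between /i/ and /j/; rule 2 does not apply here → [s].
/j/ — not in any rule's target class → [j].
/a/ meets the environment for rule 4 (before a voiced consonant) → [aː].
/m/ (between /a/ and /t/) is unaffected → [m].
/t/ — between /m/ and /u/; rule 1 does not apply here → [t].
Rule 4 applies to /u/ (between /t/ and /l/: before a voiced consonant) → [uː].
/l/ — not in any rule's target class → [l].
/e/ (word-final) fails the environment for rule 4, so it stays [e].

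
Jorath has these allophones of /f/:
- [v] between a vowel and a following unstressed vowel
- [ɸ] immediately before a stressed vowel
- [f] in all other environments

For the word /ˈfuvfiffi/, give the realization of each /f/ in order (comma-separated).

Occurrence 1 (position 1): immediately before a stressed vowel → [ɸ].
Occurrence 2 (position 4): no conditioning environment matches → elsewhere allophone [f].
Occurrence 3 (position 6): no conditioning environment matches → elsewhere allophone [f].
Occurrence 4 (position 7): no conditioning environment matches → elsewhere allophone [f].

[ɸ], [f], [f], [f]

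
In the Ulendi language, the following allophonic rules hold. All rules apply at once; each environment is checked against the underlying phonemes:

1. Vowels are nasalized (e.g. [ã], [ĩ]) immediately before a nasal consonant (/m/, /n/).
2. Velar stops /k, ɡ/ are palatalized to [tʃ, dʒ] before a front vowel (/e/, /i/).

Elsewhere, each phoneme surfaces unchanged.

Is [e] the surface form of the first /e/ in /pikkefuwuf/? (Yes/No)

/e/ (between /k/ and /f/) fails the environment for rule 1, so it stays [e].
The actual realization is [e], which matches [e].

Yes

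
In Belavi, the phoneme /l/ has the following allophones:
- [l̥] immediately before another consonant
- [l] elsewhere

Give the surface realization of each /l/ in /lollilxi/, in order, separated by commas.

[l], [l̥], [l], [l̥]

Occurrence 1 (position 1): no conditioning environment matches → elsewhere allophone [l].
Occurrence 2 (position 3): immediately before another consonant → [l̥].
Occurrence 3 (position 4): no conditioning environment matches → elsewhere allophone [l].
Occurrence 4 (position 6): immediately before another consonant → [l̥].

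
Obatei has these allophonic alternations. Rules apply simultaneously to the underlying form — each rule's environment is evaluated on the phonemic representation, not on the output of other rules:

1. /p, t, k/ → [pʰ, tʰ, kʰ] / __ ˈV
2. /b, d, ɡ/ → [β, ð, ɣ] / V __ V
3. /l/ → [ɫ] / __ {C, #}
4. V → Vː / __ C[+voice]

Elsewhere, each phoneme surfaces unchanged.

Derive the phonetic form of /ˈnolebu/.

/n/ (word-initial): no rule targets it → [n].
/o/ (between /n/ and /l/): before a voiced consonant, so rule 4 applies → [oː].
/l/ — between /o/ and /e/; rule 3 does not apply here → [l].
/e/ (between /l/ and /b/) occurs before a voiced consonant → [eː] by rule 4.
/b/ (between /e/ and /u/) occurs between two vowels → [β] by rule 2.
/u/ (word-final): rule 4 targets it, but not before a voiced consonant → unchanged [u].

[ˈnoːleːβu]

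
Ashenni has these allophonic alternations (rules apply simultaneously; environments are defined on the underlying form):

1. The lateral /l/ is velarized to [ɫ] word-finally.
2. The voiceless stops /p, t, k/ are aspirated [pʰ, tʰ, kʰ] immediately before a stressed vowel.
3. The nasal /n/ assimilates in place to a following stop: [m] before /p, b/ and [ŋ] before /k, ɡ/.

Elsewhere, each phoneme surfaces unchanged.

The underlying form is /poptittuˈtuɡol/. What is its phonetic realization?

/p/ (word-initial): rule 2 targets it, but not immediately before a stressed vowel → unchanged [p].
/o/ — not in any rule's target class → [o].
/p/ (between /o/ and /t/) fails the environment for rule 2, so it stays [p].
/t/ — between /p/ and /i/; rule 2 does not apply here → [t].
/i/ (between /t/ and /t/): no rule targets it → [i].
/t/ (between /i/ and /t/): rule 2 targets it, but not immediately before a stressed vowel → unchanged [t].
/t/ (between /t/ and /u/) is in the target of rule 2 but the environment (immediately before a stressed vowel) is not met → [t].
/u/ (between /t/ and /t/) is unaffected → [u].
Rule 2 applies to /t/ (between /u/ and /u/: immediately before a stressed vowel) → [tʰ].
/u/ stays [u].
/ɡ/ stays [ɡ].
/o/ (between /ɡ/ and /l/) is unaffected → [o].
/l/ meets the environment for rule 1 (word-finally) → [ɫ].

[poptittuˈtʰuɡoɫ]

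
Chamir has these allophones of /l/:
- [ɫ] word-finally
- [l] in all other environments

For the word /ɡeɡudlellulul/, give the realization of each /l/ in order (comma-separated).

[l], [l], [l], [l], [ɫ]

Occurrence 1 (position 6): no conditioning environment matches → elsewhere allophone [l].
Occurrence 2 (position 8): no conditioning environment matches → elsewhere allophone [l].
Occurrence 3 (position 9): no conditioning environment matches → elsewhere allophone [l].
Occurrence 4 (position 11): no conditioning environment matches → elsewhere allophone [l].
Occurrence 5 (position 13): word-finally → [ɫ].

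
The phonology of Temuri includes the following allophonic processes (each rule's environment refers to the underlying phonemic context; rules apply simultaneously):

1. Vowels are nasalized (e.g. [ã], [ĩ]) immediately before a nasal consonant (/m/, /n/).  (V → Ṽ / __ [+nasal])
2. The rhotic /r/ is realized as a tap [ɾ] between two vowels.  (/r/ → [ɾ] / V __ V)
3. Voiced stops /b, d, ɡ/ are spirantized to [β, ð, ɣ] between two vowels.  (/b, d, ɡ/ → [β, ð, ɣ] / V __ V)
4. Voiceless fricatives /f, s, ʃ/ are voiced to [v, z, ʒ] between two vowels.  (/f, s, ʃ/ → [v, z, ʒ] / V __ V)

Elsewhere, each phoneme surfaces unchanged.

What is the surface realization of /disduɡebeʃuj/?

[disduɣeβeʒuj]

/d/ (word-initial): rule 3 targets it, but not between two vowels → unchanged [d].
/i/ — between /d/ and /s/; rule 1 does not apply here → [i].
/s/ (between /i/ and /d/): rule 4 targets it, but not between two vowels → unchanged [s].
/d/ (between /s/ and /u/) is in the target of rule 3 but the environment (between two vowels) is not met → [d].
/u/ (between /d/ and /ɡ/) fails the environment for rule 1, so it stays [u].
/ɡ/ — between /u/ and /e/, between two vowels — surfaces as [ɣ] (rule 3).
/e/ (between /ɡ/ and /b/): rule 1 targets it, but not before a nasal consonant → unchanged [e].
Rule 3 applies to /b/ (between /e/ and /e/: between two vowels) → [β].
/e/ (between /b/ and /ʃ/) fails the environment for rule 1, so it stays [e].
/ʃ/ meets the environment for rule 4 (between two vowels) → [ʒ].
/u/ (between /ʃ/ and /j/) is in the target of rule 1 but the environment (before a nasal consonant) is not met → [u].
/j/ (word-final) is unaffected → [j].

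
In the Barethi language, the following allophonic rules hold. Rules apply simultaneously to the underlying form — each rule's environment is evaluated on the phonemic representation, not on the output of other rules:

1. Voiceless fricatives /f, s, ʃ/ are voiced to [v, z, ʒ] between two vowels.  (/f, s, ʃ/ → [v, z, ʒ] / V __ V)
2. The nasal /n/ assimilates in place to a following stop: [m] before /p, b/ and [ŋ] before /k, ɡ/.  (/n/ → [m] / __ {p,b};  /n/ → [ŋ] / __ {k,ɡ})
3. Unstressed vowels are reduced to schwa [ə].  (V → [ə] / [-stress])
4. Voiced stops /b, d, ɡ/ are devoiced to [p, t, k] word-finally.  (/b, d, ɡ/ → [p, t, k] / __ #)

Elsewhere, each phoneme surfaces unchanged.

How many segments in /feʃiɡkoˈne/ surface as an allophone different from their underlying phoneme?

4

Segments that undergo a rule: /e/ → [ə] (rule 3); /ʃ/ → [ʒ] (rule 1); /i/ → [ə] (rule 3); /o/ → [ə] (rule 3).
All other segments surface unchanged.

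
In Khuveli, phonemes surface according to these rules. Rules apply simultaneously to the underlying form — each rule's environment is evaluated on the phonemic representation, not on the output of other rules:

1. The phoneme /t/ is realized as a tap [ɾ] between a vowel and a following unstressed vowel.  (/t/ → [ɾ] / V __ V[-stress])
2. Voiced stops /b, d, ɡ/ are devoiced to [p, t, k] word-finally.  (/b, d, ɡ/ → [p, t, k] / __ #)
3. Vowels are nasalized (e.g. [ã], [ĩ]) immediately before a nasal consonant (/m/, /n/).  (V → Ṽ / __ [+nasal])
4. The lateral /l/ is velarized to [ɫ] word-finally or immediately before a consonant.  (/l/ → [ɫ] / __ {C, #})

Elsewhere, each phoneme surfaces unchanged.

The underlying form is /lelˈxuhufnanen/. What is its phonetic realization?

[leɫˈxuhufnãnẽn]

/l/ (word-initial) is in the target of rule 4 but the environment (word-finally or immediately before a consonant) is not met → [l].
/e/ — between /l/ and /l/; rule 3 does not apply here → [e].
/l/ (between /e/ and /x/): word-finally or immediately before a consonant, so rule 4 applies → [ɫ].
/x/ (between /l/ and /u/): no rule targets it → [x].
/u/ (between /x/ and /h/) is in the target of rule 3 but the environment (before a nasal consonant) is not met → [u].
/h/ (between /u/ and /u/) is unaffected → [h].
/u/ — between /h/ and /f/; rule 3 does not apply here → [u].
/f/ stays [f].
/n/ (between /f/ and /a/) is unaffected → [n].
/a/ (between /n/ and /n/) occurs before a nasal consonant → [ã] by rule 3.
/n/ — not in any rule's target class → [n].
/e/ meets the environment for rule 3 (before a nasal consonant) → [ẽ].
/n/ stays [n].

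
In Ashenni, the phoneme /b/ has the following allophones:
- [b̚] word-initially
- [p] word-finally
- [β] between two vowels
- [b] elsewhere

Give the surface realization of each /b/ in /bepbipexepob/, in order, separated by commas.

Occurrence 1 (position 1): word-initially → [b̚].
Occurrence 2 (position 4): no conditioning environment matches → elsewhere allophone [b].
Occurrence 3 (position 12): word-finally → [p].

[b̚], [b], [p]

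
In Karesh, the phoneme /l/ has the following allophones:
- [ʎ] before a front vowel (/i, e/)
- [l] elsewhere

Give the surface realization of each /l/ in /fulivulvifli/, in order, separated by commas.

Occurrence 1 (position 3): before a front vowel (/i, e/) → [ʎ].
Occurrence 2 (position 7): no conditioning environment matches → elsewhere allophone [l].
Occurrence 3 (position 11): before a front vowel (/i, e/) → [ʎ].

[ʎ], [l], [ʎ]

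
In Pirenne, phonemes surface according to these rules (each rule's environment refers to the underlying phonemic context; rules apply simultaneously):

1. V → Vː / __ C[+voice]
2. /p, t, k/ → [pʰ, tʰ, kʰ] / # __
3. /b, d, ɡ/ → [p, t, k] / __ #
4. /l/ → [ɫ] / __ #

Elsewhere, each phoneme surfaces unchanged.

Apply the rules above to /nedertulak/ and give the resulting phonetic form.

[neːdeːrtuːlak]

Rule 1 applies to /e/ (between /n/ and /d/: before a voiced consonant) → [eː].
/d/ — between /e/ and /e/; rule 3 does not apply here → [d].
/e/ (between /d/ and /r/): before a voiced consonant, so rule 1 applies → [eː].
/t/ (between /r/ and /u/) is in the target of rule 2 but the environment (word-initially) is not met → [t].
Rule 1 applies to /u/ (between /t/ and /l/: before a voiced consonant) → [uː].
/l/ (between /u/ and /a/): rule 4 targets it, but not word-finally → unchanged [l].
/a/ (between /l/ and /k/) is in the target of rule 1 but the environment (before a voiced consonant) is not met → [a].
/k/ — word-final; rule 2 does not apply here → [k].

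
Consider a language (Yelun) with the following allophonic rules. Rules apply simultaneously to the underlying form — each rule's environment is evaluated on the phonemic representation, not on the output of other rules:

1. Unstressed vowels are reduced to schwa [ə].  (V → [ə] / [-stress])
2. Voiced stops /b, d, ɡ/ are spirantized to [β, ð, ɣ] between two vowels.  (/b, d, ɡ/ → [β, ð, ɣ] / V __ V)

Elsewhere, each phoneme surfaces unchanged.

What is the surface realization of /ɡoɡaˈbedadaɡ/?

/ɡ/ — word-initial; rule 2 does not apply here → [ɡ].
/o/ meets the environment for rule 1 (in an unstressed syllable) → [ə].
/ɡ/ (between /o/ and /a/) occurs between two vowels → [ɣ] by rule 2.
Rule 1 applies to /a/ (between /ɡ/ and /b/: in an unstressed syllable) → [ə].
/b/ — between /a/ and /e/, between two vowels — surfaces as [β] (rule 2).
/e/ — between /b/ and /d/; rule 1 does not apply here → [e].
Rule 2 applies to /d/ (between /e/ and /a/: between two vowels) → [ð].
/a/ (between /d/ and /d/) occurs in an unstressed syllable → [ə] by rule 1.
/d/ — between /a/ and /a/, between two vowels — surfaces as [ð] (rule 2).
/a/ (between /d/ and /ɡ/) occurs in an unstressed syllable → [ə] by rule 1.
/ɡ/ (word-final) is in the target of rule 2 but the environment (between two vowels) is not met → [ɡ].

[ɡəɣəˈβeðəðəɡ]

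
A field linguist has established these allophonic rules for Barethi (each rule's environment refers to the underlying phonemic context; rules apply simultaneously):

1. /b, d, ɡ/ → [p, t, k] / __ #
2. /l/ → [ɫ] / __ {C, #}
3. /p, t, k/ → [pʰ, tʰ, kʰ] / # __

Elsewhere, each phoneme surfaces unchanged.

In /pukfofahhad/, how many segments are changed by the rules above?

2

Segments that undergo a rule: /p/ → [pʰ] (rule 3); /d/ → [t] (rule 1).
All other segments surface unchanged.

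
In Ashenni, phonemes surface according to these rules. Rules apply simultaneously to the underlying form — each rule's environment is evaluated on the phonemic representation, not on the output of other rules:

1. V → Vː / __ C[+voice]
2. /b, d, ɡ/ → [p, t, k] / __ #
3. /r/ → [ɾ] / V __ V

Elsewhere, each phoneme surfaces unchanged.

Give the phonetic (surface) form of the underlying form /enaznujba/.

/e/ (word-initial): before a voiced consonant, so rule 1 applies → [eː].
/n/ (between /e/ and /a/) is unaffected → [n].
/a/ (between /n/ and /z/) occurs before a voiced consonant → [aː] by rule 1.
/z/ (between /a/ and /n/): no rule targets it → [z].
/n/ stays [n].
/u/ (between /n/ and /j/): before a voiced consonant, so rule 1 applies → [uː].
/j/ — not in any rule's target class → [j].
/b/ (between /j/ and /a/): rule 2 targets it, but not word-finally → unchanged [b].
/a/ (word-final) is in the target of rule 1 but the environment (before a voiced consonant) is not met → [a].

[eːnaːznuːjba]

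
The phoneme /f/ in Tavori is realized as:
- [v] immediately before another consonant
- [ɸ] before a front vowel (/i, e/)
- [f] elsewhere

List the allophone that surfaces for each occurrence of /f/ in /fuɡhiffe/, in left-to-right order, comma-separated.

[f], [v], [ɸ]

Occurrence 1 (position 1): no conditioning environment matches → elsewhere allophone [f].
Occurrence 2 (position 6): immediately before another consonant → [v].
Occurrence 3 (position 7): before a front vowel (/i, e/) → [ɸ].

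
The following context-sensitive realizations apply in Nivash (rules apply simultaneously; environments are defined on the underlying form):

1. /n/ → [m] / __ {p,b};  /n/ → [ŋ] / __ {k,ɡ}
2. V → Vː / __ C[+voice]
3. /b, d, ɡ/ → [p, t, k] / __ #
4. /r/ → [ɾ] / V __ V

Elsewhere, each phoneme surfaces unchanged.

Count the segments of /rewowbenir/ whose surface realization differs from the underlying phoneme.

Segments that undergo a rule: /e/ → [eː] (rule 2); /o/ → [oː] (rule 2); /e/ → [eː] (rule 2); /i/ → [iː] (rule 2).
All other segments surface unchanged.

4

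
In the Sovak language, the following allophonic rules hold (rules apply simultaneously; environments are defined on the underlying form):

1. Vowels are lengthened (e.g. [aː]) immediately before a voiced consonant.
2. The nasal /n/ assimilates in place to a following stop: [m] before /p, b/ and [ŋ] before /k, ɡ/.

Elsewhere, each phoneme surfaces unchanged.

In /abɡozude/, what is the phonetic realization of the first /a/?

/a/ (word-initial): before a voiced consonant, so rule 1 applies → [aː].

[aː]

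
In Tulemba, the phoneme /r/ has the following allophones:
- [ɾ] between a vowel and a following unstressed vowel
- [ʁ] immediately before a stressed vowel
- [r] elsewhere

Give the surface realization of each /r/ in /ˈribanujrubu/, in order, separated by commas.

[ʁ], [r]

Occurrence 1 (position 1): immediately before a stressed vowel → [ʁ].
Occurrence 2 (position 8): no conditioning environment matches → elsewhere allophone [r].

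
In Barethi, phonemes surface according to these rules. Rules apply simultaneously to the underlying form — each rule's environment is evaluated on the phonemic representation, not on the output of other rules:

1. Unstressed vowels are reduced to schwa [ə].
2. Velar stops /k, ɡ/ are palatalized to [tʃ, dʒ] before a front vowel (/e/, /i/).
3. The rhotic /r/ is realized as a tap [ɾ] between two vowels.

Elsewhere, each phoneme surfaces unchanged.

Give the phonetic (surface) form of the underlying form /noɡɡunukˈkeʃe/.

[nəɡɡənəkˈtʃeʃə]

Rule 1 applies to /o/ (between /n/ and /ɡ/: in an unstressed syllable) → [ə].
/ɡ/ — between /o/ and /ɡ/; rule 2 does not apply here → [ɡ].
/ɡ/ — between /ɡ/ and /u/; rule 2 does not apply here → [ɡ].
Rule 1 applies to /u/ (between /ɡ/ and /n/: in an unstressed syllable) → [ə].
Rule 1 applies to /u/ (between /n/ and /k/: in an unstressed syllable) → [ə].
/k/ (between /u/ and /k/) is in the target of rule 2 but the environment (before a front vowel) is not met → [k].
Rule 2 applies to /k/ (between /k/ and /e/: before a front vowel) → [tʃ].
/e/ — between /k/ and /ʃ/; rule 1 does not apply here → [e].
/e/ — word-final, in an unstressed syllable — surfaces as [ə] (rule 1).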